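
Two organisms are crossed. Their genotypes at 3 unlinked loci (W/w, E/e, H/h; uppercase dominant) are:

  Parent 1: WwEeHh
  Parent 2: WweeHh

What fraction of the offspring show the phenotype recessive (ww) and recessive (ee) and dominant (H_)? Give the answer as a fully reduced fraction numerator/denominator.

P(ww ee H_) = 3/32

WwEeHh gametes: WEH×1, WEh×1, WeH×1, Weh×1, wEH×1, wEh×1, weH×1, weh×1
WweeHh gametes: WeH×2, Weh×2, weH×2, weh×2
WwEeHh×WweeHh grid (8·8=64): WWEeHH=2 WWEeHh=4 WWEehh=2 WWeeHH=2 WWeeHh=4 WWeehh=2 WwEeHH=4 WwEeHh=8 WwEehh=4 WweeHH=4 WweeHh=8 Wweehh=4 wwEeHH=2 wwEeHh=4 wwEehh=2 wweeHH=2 wweeHh=4 wweehh=2
ww ee H_ hits 6/64; gcd=2; 6÷2/64÷2 = 3/32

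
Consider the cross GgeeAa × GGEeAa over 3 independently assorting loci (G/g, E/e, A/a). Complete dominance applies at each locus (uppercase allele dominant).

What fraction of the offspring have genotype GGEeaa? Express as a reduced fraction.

GgeeAa gametes: GeA×2, Gea×2, geA×2, gea×2
GGEeAa gametes: GEA×2, GEa×2, GeA×2, Gea×2
GgeeAa×GGEeAa grid (8·8=64): GGEeAA=4 GGEeAa=8 GGEeaa=4 GGeeAA=4 GGeeAa=8 GGeeaa=4 GgEeAA=4 GgEeAa=8 GgEeaa=4 GgeeAA=4 GgeeAa=8 Ggeeaa=4
GGEeaa hits 4/64; gcd=4; 4÷4/64÷4 = 1/16

P(GGEeaa) = 1/16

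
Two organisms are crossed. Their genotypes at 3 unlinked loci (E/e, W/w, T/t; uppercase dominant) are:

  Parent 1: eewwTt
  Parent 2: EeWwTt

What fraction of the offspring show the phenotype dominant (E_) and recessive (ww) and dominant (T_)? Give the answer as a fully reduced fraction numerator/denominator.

P(E_ ww T_) = 3/16

eewwTt gametes: ewT×4, ewt×4
EeWwTt gametes: EWT×1, EWt×1, EwT×1, Ewt×1, eWT×1, eWt×1, ewT×1, ewt×1
eewwTt×EeWwTt grid (8·8=64): EeWwTT=4 EeWwTt=8 EeWwtt=4 EewwTT=4 EewwTt=8 Eewwtt=4 eeWwTT=4 eeWwTt=8 eeWwtt=4 eewwTT=4 eewwTt=8 eewwtt=4
E_ ww T_ hits 12/64; gcd=4; 12÷4/64÷4 = 3/16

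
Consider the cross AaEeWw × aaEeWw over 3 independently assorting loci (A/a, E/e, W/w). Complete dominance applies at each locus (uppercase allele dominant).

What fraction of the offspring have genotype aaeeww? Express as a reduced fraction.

AaEeWw gametes: AEW×1, AEw×1, AeW×1, Aew×1, aEW×1, aEw×1, aeW×1, aew×1
aaEeWw gametes: aEW×2, aEw×2, aeW×2, aew×2
AaEeWw×aaEeWw grid (8·8=64): AaEEWW=2 AaEEWw=4 AaEEww=2 AaEeWW=4 AaEeWw=8 AaEeww=4 AaeeWW=2 AaeeWw=4 Aaeeww=2 aaEEWW=2 aaEEWw=4 aaEEww=2 aaEeWW=4 aaEeWw=8 aaEeww=4 aaeeWW=2 aaeeWw=4 aaeeww=2
aaeeww hits 2/64; gcd=2; 2÷2/64÷2 = 1/32

P(aaeeww) = 1/32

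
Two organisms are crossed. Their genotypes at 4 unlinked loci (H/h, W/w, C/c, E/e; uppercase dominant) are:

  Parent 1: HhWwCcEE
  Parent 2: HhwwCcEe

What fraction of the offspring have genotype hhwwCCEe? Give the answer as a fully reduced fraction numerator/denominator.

HhWwCcEE gametes: HWCE×2, HWcE×2, HwCE×2, HwcE×2, hWCE×2, hWcE×2, hwCE×2, hwcE×2
HhwwCcEe gametes: HwCE×2, HwCe×2, HwcE×2, Hwce×2, hwCE×2, hwCe×2, hwcE×2, hwce×2
HhWwCcEE×HhwwCcEe grid (16·16=256): HHWwCCEE=4 HHWwCCEe=4 HHWwCcEE=8 HHWwCcEe=8 HHWwccEE=4 HHWwccEe=4 HHwwCCEE=4 HHwwCCEe=4 HHwwCcEE=8 HHwwCcEe=8 HHwwccEE=4 HHwwccEe=4 HhWwCCEE=8 HhWwCCEe=8 HhWwCcEE=16 HhWwCcEe=16 HhWwccEE=8 HhWwccEe=8 HhwwCCEE=8 HhwwCCEe=8 HhwwCcEE=16 HhwwCcEe=16 HhwwccEE=8 HhwwccEe=8 hhWwCCEE=4 hhWwCCEe=4 hhWwCcEE=8 hhWwCcEe=8 hhWwccEE=4 hhWwccEe=4 hhwwCCEE=4 hhwwCCEe=4 hhwwCcEE=8 hhwwCcEe=8 hhwwccEE=4 hhwwccEe=4
hhwwCCEe hits 4/256; gcd=4; 4÷4/256÷4 = 1/64

P(hhwwCCEe) = 1/64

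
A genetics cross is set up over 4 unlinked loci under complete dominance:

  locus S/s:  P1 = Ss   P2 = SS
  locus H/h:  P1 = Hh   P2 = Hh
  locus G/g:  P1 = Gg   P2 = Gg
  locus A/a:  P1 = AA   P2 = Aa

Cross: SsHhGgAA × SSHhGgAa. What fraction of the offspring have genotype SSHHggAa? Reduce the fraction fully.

SsHhGgAA gametes: SHGA×2, SHgA×2, ShGA×2, ShgA×2, sHGA×2, sHgA×2, shGA×2, shgA×2
SSHhGgAa gametes: SHGA×2, SHGa×2, SHgA×2, SHga×2, ShGA×2, ShGa×2, ShgA×2, Shga×2
SsHhGgAA×SSHhGgAa grid (16·16=256): SSHHGGAA=4 SSHHGGAa=4 SSHHGgAA=8 SSHHGgAa=8 SSHHggAA=4 SSHHggAa=4 SSHhGGAA=8 SSHhGGAa=8 SSHhGgAA=16 SSHhGgAa=16 SSHhggAA=8 SSHhggAa=8 SShhGGAA=4 SShhGGAa=4 SShhGgAA=8 SShhGgAa=8 SShhggAA=4 SShhggAa=4 SsHHGGAA=4 SsHHGGAa=4 SsHHGgAA=8 SsHHGgAa=8 SsHHggAA=4 SsHHggAa=4 SsHhGGAA=8 SsHhGGAa=8 SsHhGgAA=16 SsHhGgAa=16 SsHhggAA=8 SsHhggAa=8 SshhGGAA=4 SshhGGAa=4 SshhGgAA=8 SshhGgAa=8 SshhggAA=4 SshhggAa=4
SSHHggAa hits 4/256; gcd=4; 4÷4/256÷4 = 1/64

P(SSHHggAa) = 1/64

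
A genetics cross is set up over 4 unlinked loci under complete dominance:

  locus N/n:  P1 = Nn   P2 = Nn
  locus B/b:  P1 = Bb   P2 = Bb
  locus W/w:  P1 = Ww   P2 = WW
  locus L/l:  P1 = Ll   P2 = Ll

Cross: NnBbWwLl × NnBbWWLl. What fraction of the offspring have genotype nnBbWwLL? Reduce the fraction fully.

NnBbWwLl gametes: NBWL×1, NBWl×1, NBwL×1, NBwl×1, NbWL×1, NbWl×1, NbwL×1, Nbwl×1, nBWL×1, nBWl×1, nBwL×1, nBwl×1, nbWL×1, nbWl×1, nbwL×1, nbwl×1
NnBbWWLl gametes: NBWL×2, NBWl×2, NbWL×2, NbWl×2, nBWL×2, nBWl×2, nbWL×2, nbWl×2
NnBbWwLl×NnBbWWLl grid (16·16=256): NNBBWWLL=2 NNBBWWLl=4 NNBBWWll=2 NNBBWwLL=2 NNBBWwLl=4 NNBBWwll=2 NNBbWWLL=4 NNBbWWLl=8 NNBbWWll=4 NNBbWwLL=4 NNBbWwLl=8 NNBbWwll=4 NNbbWWLL=2 NNbbWWLl=4 NNbbWWll=2 NNbbWwLL=2 NNbbWwLl=4 NNbbWwll=2 NnBBWWLL=4 NnBBWWLl=8 NnBBWWll=4 NnBBWwLL=4 NnBBWwLl=8 NnBBWwll=4 NnBbWWLL=8 NnBbWWLl=16 NnBbWWll=8 NnBbWwLL=8 NnBbWwLl=16 NnBbWwll=8 NnbbWWLL=4 NnbbWWLl=8 NnbbWWll=4 NnbbWwLL=4 NnbbWwLl=8 NnbbWwll=4 nnBBWWLL=2 nnBBWWLl=4 nnBBWWll=2 nnBBWwLL=2 nnBBWwLl=4 nnBBWwll=2 nnBbWWLL=4 nnBbWWLl=8 nnBbWWll=4 nnBbWwLL=4 nnBbWwLl=8 nnBbWwll=4 nnbbWWLL=2 nnbbWWLl=4 nnbbWWll=2 nnbbWwLL=2 nnbbWwLl=4 nnbbWwll=2
nnBbWwLL hits 4/256; gcd=4; 4÷4/256÷4 = 1/64

P(nnBbWwLL) = 1/64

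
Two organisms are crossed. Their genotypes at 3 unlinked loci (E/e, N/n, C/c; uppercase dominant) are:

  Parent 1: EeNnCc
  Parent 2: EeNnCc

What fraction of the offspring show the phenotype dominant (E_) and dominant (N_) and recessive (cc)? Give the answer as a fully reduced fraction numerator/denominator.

EeNnCc gametes: ENC×1, ENc×1, EnC×1, Enc×1, eNC×1, eNc×1, enC×1, enc×1
EeNnCc gametes: ENC×1, ENc×1, EnC×1, Enc×1, eNC×1, eNc×1, enC×1, enc×1
EeNnCc×EeNnCc grid (8·8=64): EENNCC=1 EENNCc=2 EENNcc=1 EENnCC=2 EENnCc=4 EENncc=2 EEnnCC=1 EEnnCc=2 EEnncc=1 EeNNCC=2 EeNNCc=4 EeNNcc=2 EeNnCC=4 EeNnCc=8 EeNncc=4 EennCC=2 EennCc=4 Eenncc=2 eeNNCC=1 eeNNCc=2 eeNNcc=1 eeNnCC=2 eeNnCc=4 eeNncc=2 eennCC=1 eennCc=2 eenncc=1
E_ N_ cc hits 9/64; gcd=1; 9÷1/64÷1 = 9/64

P(E_ N_ cc) = 9/64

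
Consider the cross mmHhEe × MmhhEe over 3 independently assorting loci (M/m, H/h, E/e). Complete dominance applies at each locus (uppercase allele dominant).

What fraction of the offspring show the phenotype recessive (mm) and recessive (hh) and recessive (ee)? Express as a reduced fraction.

mmHhEe gametes: mHE×2, mHe×2, mhE×2, mhe×2
MmhhEe gametes: MhE×2, Mhe×2, mhE×2, mhe×2
mmHhEe×MmhhEe grid (8·8=64): MmHhEE=4 MmHhEe=8 MmHhee=4 MmhhEE=4 MmhhEe=8 Mmhhee=4 mmHhEE=4 mmHhEe=8 mmHhee=4 mmhhEE=4 mmhhEe=8 mmhhee=4
mm hh ee hits 4/64; gcd=4; 4÷4/64÷4 = 1/16

P(mm hh ee) = 1/16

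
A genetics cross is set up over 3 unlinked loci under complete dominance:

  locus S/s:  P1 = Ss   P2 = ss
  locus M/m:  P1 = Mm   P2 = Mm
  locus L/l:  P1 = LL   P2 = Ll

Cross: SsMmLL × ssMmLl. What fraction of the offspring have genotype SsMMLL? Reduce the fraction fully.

SsMmLL gametes: SML×2, SmL×2, sML×2, smL×2
ssMmLl gametes: sML×2, sMl×2, smL×2, sml×2
SsMmLL×ssMmLl grid (8·8=64): SsMMLL=4 SsMMLl=4 SsMmLL=8 SsMmLl=8 SsmmLL=4 SsmmLl=4 ssMMLL=4 ssMMLl=4 ssMmLL=8 ssMmLl=8 ssmmLL=4 ssmmLl=4
SsMMLL hits 4/64; gcd=4; 4÷4/64÷4 = 1/16

P(SsMMLL) = 1/16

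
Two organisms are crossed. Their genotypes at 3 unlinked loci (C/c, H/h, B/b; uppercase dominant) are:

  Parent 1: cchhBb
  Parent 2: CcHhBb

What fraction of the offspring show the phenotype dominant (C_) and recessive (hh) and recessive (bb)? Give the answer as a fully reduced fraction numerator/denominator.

cchhBb gametes: chB×4, chb×4
CcHhBb gametes: CHB×1, CHb×1, ChB×1, Chb×1, cHB×1, cHb×1, chB×1, chb×1
cchhBb×CcHhBb grid (8·8=64): CcHhBB=4 CcHhBb=8 CcHhbb=4 CchhBB=4 CchhBb=8 Cchhbb=4 ccHhBB=4 ccHhBb=8 ccHhbb=4 cchhBB=4 cchhBb=8 cchhbb=4
C_ hh bb hits 4/64; gcd=4; 4÷4/64÷4 = 1/16

P(C_ hh bb) = 1/16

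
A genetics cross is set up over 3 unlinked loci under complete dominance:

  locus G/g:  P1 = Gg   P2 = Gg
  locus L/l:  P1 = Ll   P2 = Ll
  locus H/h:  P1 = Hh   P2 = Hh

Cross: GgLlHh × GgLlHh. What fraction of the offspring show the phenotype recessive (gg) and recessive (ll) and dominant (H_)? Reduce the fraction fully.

P(gg ll H_) = 3/64

GgLlHh gametes: GLH×1, GLh×1, GlH×1, Glh×1, gLH×1, gLh×1, glH×1, glh×1
GgLlHh gametes: GLH×1, GLh×1, GlH×1, Glh×1, gLH×1, gLh×1, glH×1, glh×1
GgLlHh×GgLlHh grid (8·8=64): GGLLHH=1 GGLLHh=2 GGLLhh=1 GGLlHH=2 GGLlHh=4 GGLlhh=2 GGllHH=1 GGllHh=2 GGllhh=1 GgLLHH=2 GgLLHh=4 GgLLhh=2 GgLlHH=4 GgLlHh=8 GgLlhh=4 GgllHH=2 GgllHh=4 Ggllhh=2 ggLLHH=1 ggLLHh=2 ggLLhh=1 ggLlHH=2 ggLlHh=4 ggLlhh=2 ggllHH=1 ggllHh=2 ggllhh=1
gg ll H_ hits 3/64; gcd=1; 3÷1/64÷1 = 3/64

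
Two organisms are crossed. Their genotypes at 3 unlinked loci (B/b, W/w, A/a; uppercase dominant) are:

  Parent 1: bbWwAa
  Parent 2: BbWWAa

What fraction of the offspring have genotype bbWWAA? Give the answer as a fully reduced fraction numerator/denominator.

bbWwAa gametes: bWA×2, bWa×2, bwA×2, bwa×2
BbWWAa gametes: BWA×2, BWa×2, bWA×2, bWa×2
bbWwAa×BbWWAa grid (8·8=64): BbWWAA=4 BbWWAa=8 BbWWaa=4 BbWwAA=4 BbWwAa=8 BbWwaa=4 bbWWAA=4 bbWWAa=8 bbWWaa=4 bbWwAA=4 bbWwAa=8 bbWwaa=4
bbWWAA hits 4/64; gcd=4; 4÷4/64÷4 = 1/16

P(bbWWAA) = 1/16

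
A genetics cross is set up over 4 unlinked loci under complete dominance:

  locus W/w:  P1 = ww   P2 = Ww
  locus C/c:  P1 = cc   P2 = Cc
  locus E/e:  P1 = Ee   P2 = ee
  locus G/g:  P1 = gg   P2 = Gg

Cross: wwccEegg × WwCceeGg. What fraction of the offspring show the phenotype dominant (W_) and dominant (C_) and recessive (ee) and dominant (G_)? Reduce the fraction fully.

wwccEegg gametes: wcEg×8, wceg×8
WwCceeGg gametes: WCeG×2, WCeg×2, WceG×2, Wceg×2, wCeG×2, wCeg×2, wceG×2, wceg×2
wwccEegg×WwCceeGg grid (16·16=256): WwCcEeGg=16 WwCcEegg=16 WwCceeGg=16 WwCceegg=16 WwccEeGg=16 WwccEegg=16 WwcceeGg=16 Wwcceegg=16 wwCcEeGg=16 wwCcEegg=16 wwCceeGg=16 wwCceegg=16 wwccEeGg=16 wwccEegg=16 wwcceeGg=16 wwcceegg=16
W_ C_ ee G_ hits 16/256; gcd=16; 16÷16/256÷16 = 1/16

P(W_ C_ ee G_) = 1/16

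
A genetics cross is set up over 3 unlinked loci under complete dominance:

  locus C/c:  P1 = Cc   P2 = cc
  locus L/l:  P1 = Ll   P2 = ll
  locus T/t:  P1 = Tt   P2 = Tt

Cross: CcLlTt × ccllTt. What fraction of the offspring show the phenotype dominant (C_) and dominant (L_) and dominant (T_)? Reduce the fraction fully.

P(C_ L_ T_) = 3/16

CcLlTt gametes: CLT×1, CLt×1, ClT×1, Clt×1, cLT×1, cLt×1, clT×1, clt×1
ccllTt gametes: clT×4, clt×4
CcLlTt×ccllTt grid (8·8=64): CcLlTT=4 CcLlTt=8 CcLltt=4 CcllTT=4 CcllTt=8 Cclltt=4 ccLlTT=4 ccLlTt=8 ccLltt=4 ccllTT=4 ccllTt=8 cclltt=4
C_ L_ T_ hits 12/64; gcd=4; 12÷4/64÷4 = 3/16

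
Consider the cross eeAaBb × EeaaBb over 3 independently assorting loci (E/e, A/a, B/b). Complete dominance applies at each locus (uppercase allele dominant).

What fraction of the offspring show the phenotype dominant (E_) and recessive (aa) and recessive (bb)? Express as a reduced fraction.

P(E_ aa bb) = 1/16

eeAaBb gametes: eAB×2, eAb×2, eaB×2, eab×2
EeaaBb gametes: EaB×2, Eab×2, eaB×2, eab×2
eeAaBb×EeaaBb grid (8·8=64): EeAaBB=4 EeAaBb=8 EeAabb=4 EeaaBB=4 EeaaBb=8 Eeaabb=4 eeAaBB=4 eeAaBb=8 eeAabb=4 eeaaBB=4 eeaaBb=8 eeaabb=4
E_ aa bb hits 4/64; gcd=4; 4÷4/64÷4 = 1/16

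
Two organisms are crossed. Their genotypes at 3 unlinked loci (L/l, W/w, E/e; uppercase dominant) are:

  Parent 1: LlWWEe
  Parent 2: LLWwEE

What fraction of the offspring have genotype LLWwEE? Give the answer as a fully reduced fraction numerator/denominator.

P(LLWwEE) = 1/8

LlWWEe gametes: LWE×2, LWe×2, lWE×2, lWe×2
LLWwEE gametes: LWE×4, LwE×4
LlWWEe×LLWwEE grid (8·8=64): LLWWEE=8 LLWWEe=8 LLWwEE=8 LLWwEe=8 LlWWEE=8 LlWWEe=8 LlWwEE=8 LlWwEe=8
LLWwEE hits 8/64; gcd=8; 8÷8/64÷8 = 1/8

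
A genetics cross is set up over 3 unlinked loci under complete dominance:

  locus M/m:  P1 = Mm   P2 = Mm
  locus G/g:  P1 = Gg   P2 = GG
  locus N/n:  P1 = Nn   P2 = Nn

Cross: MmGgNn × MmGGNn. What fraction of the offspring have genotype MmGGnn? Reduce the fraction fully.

P(MmGGnn) = 1/16

MmGgNn gametes: MGN×1, MGn×1, MgN×1, Mgn×1, mGN×1, mGn×1, mgN×1, mgn×1
MmGGNn gametes: MGN×2, MGn×2, mGN×2, mGn×2
MmGgNn×MmGGNn grid (8·8=64): MMGGNN=2 MMGGNn=4 MMGGnn=2 MMGgNN=2 MMGgNn=4 MMGgnn=2 MmGGNN=4 MmGGNn=8 MmGGnn=4 MmGgNN=4 MmGgNn=8 MmGgnn=4 mmGGNN=2 mmGGNn=4 mmGGnn=2 mmGgNN=2 mmGgNn=4 mmGgnn=2
MmGGnn hits 4/64; gcd=4; 4÷4/64÷4 = 1/16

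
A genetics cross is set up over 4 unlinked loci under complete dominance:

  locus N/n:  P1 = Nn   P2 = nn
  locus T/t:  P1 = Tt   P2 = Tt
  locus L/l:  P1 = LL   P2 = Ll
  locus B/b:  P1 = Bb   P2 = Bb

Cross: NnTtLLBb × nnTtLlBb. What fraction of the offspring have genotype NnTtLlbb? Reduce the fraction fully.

P(NnTtLlbb) = 1/32

NnTtLLBb gametes: NTLB×2, NTLb×2, NtLB×2, NtLb×2, nTLB×2, nTLb×2, ntLB×2, ntLb×2
nnTtLlBb gametes: nTLB×2, nTLb×2, nTlB×2, nTlb×2, ntLB×2, ntLb×2, ntlB×2, ntlb×2
NnTtLLBb×nnTtLlBb grid (16·16=256): NnTTLLBB=4 NnTTLLBb=8 NnTTLLbb=4 NnTTLlBB=4 NnTTLlBb=8 NnTTLlbb=4 NnTtLLBB=8 NnTtLLBb=16 NnTtLLbb=8 NnTtLlBB=8 NnTtLlBb=16 NnTtLlbb=8 NnttLLBB=4 NnttLLBb=8 NnttLLbb=4 NnttLlBB=4 NnttLlBb=8 NnttLlbb=4 nnTTLLBB=4 nnTTLLBb=8 nnTTLLbb=4 nnTTLlBB=4 nnTTLlBb=8 nnTTLlbb=4 nnTtLLBB=8 nnTtLLBb=16 nnTtLLbb=8 nnTtLlBB=8 nnTtLlBb=16 nnTtLlbb=8 nnttLLBB=4 nnttLLBb=8 nnttLLbb=4 nnttLlBB=4 nnttLlBb=8 nnttLlbb=4
NnTtLlbb hits 8/256; gcd=8; 8÷8/256÷8 = 1/32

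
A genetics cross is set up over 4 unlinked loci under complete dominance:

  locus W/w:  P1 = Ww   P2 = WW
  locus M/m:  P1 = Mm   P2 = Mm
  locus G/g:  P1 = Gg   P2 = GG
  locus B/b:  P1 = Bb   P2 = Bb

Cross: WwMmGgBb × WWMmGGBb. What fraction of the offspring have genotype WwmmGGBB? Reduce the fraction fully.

P(WwmmGGBB) = 1/64

WwMmGgBb gametes: WMGB×1, WMGb×1, WMgB×1, WMgb×1, WmGB×1, WmGb×1, WmgB×1, Wmgb×1, wMGB×1, wMGb×1, wMgB×1, wMgb×1, wmGB×1, wmGb×1, wmgB×1, wmgb×1
WWMmGGBb gametes: WMGB×4, WMGb×4, WmGB×4, WmGb×4
WwMmGgBb×WWMmGGBb grid (16·16=256): WWMMGGBB=4 WWMMGGBb=8 WWMMGGbb=4 WWMMGgBB=4 WWMMGgBb=8 WWMMGgbb=4 WWMmGGBB=8 WWMmGGBb=16 WWMmGGbb=8 WWMmGgBB=8 WWMmGgBb=16 WWMmGgbb=8 WWmmGGBB=4 WWmmGGBb=8 WWmmGGbb=4 WWmmGgBB=4 WWmmGgBb=8 WWmmGgbb=4 WwMMGGBB=4 WwMMGGBb=8 WwMMGGbb=4 WwMMGgBB=4 WwMMGgBb=8 WwMMGgbb=4 WwMmGGBB=8 WwMmGGBb=16 WwMmGGbb=8 WwMmGgBB=8 WwMmGgBb=16 WwMmGgbb=8 WwmmGGBB=4 WwmmGGBb=8 WwmmGGbb=4 WwmmGgBB=4 WwmmGgBb=8 WwmmGgbb=4
WwmmGGBB hits 4/256; gcd=4; 4÷4/256÷4 = 1/64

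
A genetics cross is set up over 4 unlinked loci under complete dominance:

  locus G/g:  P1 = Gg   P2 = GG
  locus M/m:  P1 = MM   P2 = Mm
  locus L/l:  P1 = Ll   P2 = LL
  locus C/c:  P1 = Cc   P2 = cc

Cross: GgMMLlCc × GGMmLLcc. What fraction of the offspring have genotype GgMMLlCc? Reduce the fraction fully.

P(GgMMLlCc) = 1/16

GgMMLlCc gametes: GMLC×2, GMLc×2, GMlC×2, GMlc×2, gMLC×2, gMLc×2, gMlC×2, gMlc×2
GGMmLLcc gametes: GMLc×8, GmLc×8
GgMMLlCc×GGMmLLcc grid (16·16=256): GGMMLLCc=16 GGMMLLcc=16 GGMMLlCc=16 GGMMLlcc=16 GGMmLLCc=16 GGMmLLcc=16 GGMmLlCc=16 GGMmLlcc=16 GgMMLLCc=16 GgMMLLcc=16 GgMMLlCc=16 GgMMLlcc=16 GgMmLLCc=16 GgMmLLcc=16 GgMmLlCc=16 GgMmLlcc=16
GgMMLlCc hits 16/256; gcd=16; 16÷16/256÷16 = 1/16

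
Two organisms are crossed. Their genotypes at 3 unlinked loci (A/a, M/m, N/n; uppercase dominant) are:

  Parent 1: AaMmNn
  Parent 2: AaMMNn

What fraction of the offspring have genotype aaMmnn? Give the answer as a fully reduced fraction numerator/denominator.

P(aaMmnn) = 1/32

AaMmNn gametes: AMN×1, AMn×1, AmN×1, Amn×1, aMN×1, aMn×1, amN×1, amn×1
AaMMNn gametes: AMN×2, AMn×2, aMN×2, aMn×2
AaMmNn×AaMMNn grid (8·8=64): AAMMNN=2 AAMMNn=4 AAMMnn=2 AAMmNN=2 AAMmNn=4 AAMmnn=2 AaMMNN=4 AaMMNn=8 AaMMnn=4 AaMmNN=4 AaMmNn=8 AaMmnn=4 aaMMNN=2 aaMMNn=4 aaMMnn=2 aaMmNN=2 aaMmNn=4 aaMmnn=2
aaMmnn hits 2/64; gcd=2; 2÷2/64÷2 = 1/32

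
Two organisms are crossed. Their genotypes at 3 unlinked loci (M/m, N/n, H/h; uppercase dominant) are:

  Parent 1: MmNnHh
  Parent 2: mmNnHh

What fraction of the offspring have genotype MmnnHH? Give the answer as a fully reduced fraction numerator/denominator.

P(MmnnHH) = 1/32

MmNnHh gametes: MNH×1, MNh×1, MnH×1, Mnh×1, mNH×1, mNh×1, mnH×1, mnh×1
mmNnHh gametes: mNH×2, mNh×2, mnH×2, mnh×2
MmNnHh×mmNnHh grid (8·8=64): MmNNHH=2 MmNNHh=4 MmNNhh=2 MmNnHH=4 MmNnHh=8 MmNnhh=4 MmnnHH=2 MmnnHh=4 Mmnnhh=2 mmNNHH=2 mmNNHh=4 mmNNhh=2 mmNnHH=4 mmNnHh=8 mmNnhh=4 mmnnHH=2 mmnnHh=4 mmnnhh=2
MmnnHH hits 2/64; gcd=2; 2÷2/64÷2 = 1/32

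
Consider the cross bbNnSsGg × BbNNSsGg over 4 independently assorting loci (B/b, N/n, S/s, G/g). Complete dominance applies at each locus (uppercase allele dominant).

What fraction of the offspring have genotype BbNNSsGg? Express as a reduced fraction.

P(BbNNSsGg) = 1/16

bbNnSsGg gametes: bNSG×2, bNSg×2, bNsG×2, bNsg×2, bnSG×2, bnSg×2, bnsG×2, bnsg×2
BbNNSsGg gametes: BNSG×2, BNSg×2, BNsG×2, BNsg×2, bNSG×2, bNSg×2, bNsG×2, bNsg×2
bbNnSsGg×BbNNSsGg grid (16·16=256): BbNNSSGG=4 BbNNSSGg=8 BbNNSSgg=4 BbNNSsGG=8 BbNNSsGg=16 BbNNSsgg=8 BbNNssGG=4 BbNNssGg=8 BbNNssgg=4 BbNnSSGG=4 BbNnSSGg=8 BbNnSSgg=4 BbNnSsGG=8 BbNnSsGg=16 BbNnSsgg=8 BbNnssGG=4 BbNnssGg=8 BbNnssgg=4 bbNNSSGG=4 bbNNSSGg=8 bbNNSSgg=4 bbNNSsGG=8 bbNNSsGg=16 bbNNSsgg=8 bbNNssGG=4 bbNNssGg=8 bbNNssgg=4 bbNnSSGG=4 bbNnSSGg=8 bbNnSSgg=4 bbNnSsGG=8 bbNnSsGg=16 bbNnSsgg=8 bbNnssGG=4 bbNnssGg=8 bbNnssgg=4
BbNNSsGg hits 16/256; gcd=16; 16÷16/256÷16 = 1/16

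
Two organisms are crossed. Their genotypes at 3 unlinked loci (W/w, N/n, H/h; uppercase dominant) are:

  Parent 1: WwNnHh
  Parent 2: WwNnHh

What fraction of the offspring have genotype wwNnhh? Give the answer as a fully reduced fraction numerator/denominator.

WwNnHh gametes: WNH×1, WNh×1, WnH×1, Wnh×1, wNH×1, wNh×1, wnH×1, wnh×1
WwNnHh gametes: WNH×1, WNh×1, WnH×1, Wnh×1, wNH×1, wNh×1, wnH×1, wnh×1
WwNnHh×WwNnHh grid (8·8=64): WWNNHH=1 WWNNHh=2 WWNNhh=1 WWNnHH=2 WWNnHh=4 WWNnhh=2 WWnnHH=1 WWnnHh=2 WWnnhh=1 WwNNHH=2 WwNNHh=4 WwNNhh=2 WwNnHH=4 WwNnHh=8 WwNnhh=4 WwnnHH=2 WwnnHh=4 Wwnnhh=2 wwNNHH=1 wwNNHh=2 wwNNhh=1 wwNnHH=2 wwNnHh=4 wwNnhh=2 wwnnHH=1 wwnnHh=2 wwnnhh=1
wwNnhh hits 2/64; gcd=2; 2÷2/64÷2 = 1/32

P(wwNnhh) = 1/32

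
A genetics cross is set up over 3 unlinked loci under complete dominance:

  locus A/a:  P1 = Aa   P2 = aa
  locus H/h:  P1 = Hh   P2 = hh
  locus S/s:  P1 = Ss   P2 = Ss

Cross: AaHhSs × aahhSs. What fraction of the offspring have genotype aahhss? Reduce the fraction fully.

AaHhSs gametes: AHS×1, AHs×1, AhS×1, Ahs×1, aHS×1, aHs×1, ahS×1, ahs×1
aahhSs gametes: ahS×4, ahs×4
AaHhSs×aahhSs grid (8·8=64): AaHhSS=4 AaHhSs=8 AaHhss=4 AahhSS=4 AahhSs=8 Aahhss=4 aaHhSS=4 aaHhSs=8 aaHhss=4 aahhSS=4 aahhSs=8 aahhss=4
aahhss hits 4/64; gcd=4; 4÷4/64÷4 = 1/16

P(aahhss) = 1/16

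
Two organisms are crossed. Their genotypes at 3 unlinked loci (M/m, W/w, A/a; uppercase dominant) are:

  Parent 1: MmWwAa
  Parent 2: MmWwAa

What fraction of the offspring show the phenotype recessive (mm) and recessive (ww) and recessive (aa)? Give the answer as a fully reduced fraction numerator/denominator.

MmWwAa gametes: MWA×1, MWa×1, MwA×1, Mwa×1, mWA×1, mWa×1, mwA×1, mwa×1
MmWwAa gametes: MWA×1, MWa×1, MwA×1, Mwa×1, mWA×1, mWa×1, mwA×1, mwa×1
MmWwAa×MmWwAa grid (8·8=64): MMWWAA=1 MMWWAa=2 MMWWaa=1 MMWwAA=2 MMWwAa=4 MMWwaa=2 MMwwAA=1 MMwwAa=2 MMwwaa=1 MmWWAA=2 MmWWAa=4 MmWWaa=2 MmWwAA=4 MmWwAa=8 MmWwaa=4 MmwwAA=2 MmwwAa=4 Mmwwaa=2 mmWWAA=1 mmWWAa=2 mmWWaa=1 mmWwAA=2 mmWwAa=4 mmWwaa=2 mmwwAA=1 mmwwAa=2 mmwwaa=1
mm ww aa hits 1/64; gcd=1; 1÷1/64÷1 = 1/64

P(mm ww aa) = 1/64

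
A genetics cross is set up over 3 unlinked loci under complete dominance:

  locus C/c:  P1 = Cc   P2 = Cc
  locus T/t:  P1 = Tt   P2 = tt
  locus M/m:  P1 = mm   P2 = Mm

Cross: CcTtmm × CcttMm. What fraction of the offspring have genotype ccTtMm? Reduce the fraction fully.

P(ccTtMm) = 1/16

CcTtmm gametes: CTm×2, Ctm×2, cTm×2, ctm×2
CcttMm gametes: CtM×2, Ctm×2, ctM×2, ctm×2
CcTtmm×CcttMm grid (8·8=64): CCTtMm=4 CCTtmm=4 CCttMm=4 CCttmm=4 CcTtMm=8 CcTtmm=8 CcttMm=8 Ccttmm=8 ccTtMm=4 ccTtmm=4 ccttMm=4 ccttmm=4
ccTtMm hits 4/64; gcd=4; 4÷4/64÷4 = 1/16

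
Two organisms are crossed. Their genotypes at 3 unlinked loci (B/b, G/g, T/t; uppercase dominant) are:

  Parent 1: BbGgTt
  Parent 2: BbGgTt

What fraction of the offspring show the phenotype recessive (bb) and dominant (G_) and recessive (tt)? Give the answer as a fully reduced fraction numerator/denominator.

BbGgTt gametes: BGT×1, BGt×1, BgT×1, Bgt×1, bGT×1, bGt×1, bgT×1, bgt×1
BbGgTt gametes: BGT×1, BGt×1, BgT×1, Bgt×1, bGT×1, bGt×1, bgT×1, bgt×1
BbGgTt×BbGgTt grid (8·8=64): BBGGTT=1 BBGGTt=2 BBGGtt=1 BBGgTT=2 BBGgTt=4 BBGgtt=2 BBggTT=1 BBggTt=2 BBggtt=1 BbGGTT=2 BbGGTt=4 BbGGtt=2 BbGgTT=4 BbGgTt=8 BbGgtt=4 BbggTT=2 BbggTt=4 Bbggtt=2 bbGGTT=1 bbGGTt=2 bbGGtt=1 bbGgTT=2 bbGgTt=4 bbGgtt=2 bbggTT=1 bbggTt=2 bbggtt=1
bb G_ tt hits 3/64; gcd=1; 3÷1/64÷1 = 3/64

P(bb G_ tt) = 3/64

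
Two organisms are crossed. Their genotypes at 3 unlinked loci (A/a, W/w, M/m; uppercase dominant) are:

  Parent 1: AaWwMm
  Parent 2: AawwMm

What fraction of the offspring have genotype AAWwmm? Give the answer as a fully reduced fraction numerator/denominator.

AaWwMm gametes: AWM×1, AWm×1, AwM×1, Awm×1, aWM×1, aWm×1, awM×1, awm×1
AawwMm gametes: AwM×2, Awm×2, awM×2, awm×2
AaWwMm×AawwMm grid (8·8=64): AAWwMM=2 AAWwMm=4 AAWwmm=2 AAwwMM=2 AAwwMm=4 AAwwmm=2 AaWwMM=4 AaWwMm=8 AaWwmm=4 AawwMM=4 AawwMm=8 Aawwmm=4 aaWwMM=2 aaWwMm=4 aaWwmm=2 aawwMM=2 aawwMm=4 aawwmm=2
AAWwmm hits 2/64; gcd=2; 2÷2/64÷2 = 1/32

P(AAWwmm) = 1/32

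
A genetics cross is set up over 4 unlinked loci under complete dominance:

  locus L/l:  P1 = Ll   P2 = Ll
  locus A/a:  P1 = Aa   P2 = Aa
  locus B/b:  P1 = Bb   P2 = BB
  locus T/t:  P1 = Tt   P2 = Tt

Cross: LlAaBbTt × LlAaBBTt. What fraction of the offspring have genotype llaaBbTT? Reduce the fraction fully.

LlAaBbTt gametes: LABT×1, LABt×1, LAbT×1, LAbt×1, LaBT×1, LaBt×1, LabT×1, Labt×1, lABT×1, lABt×1, lAbT×1, lAbt×1, laBT×1, laBt×1, labT×1, labt×1
LlAaBBTt gametes: LABT×2, LABt×2, LaBT×2, LaBt×2, lABT×2, lABt×2, laBT×2, laBt×2
LlAaBbTt×LlAaBBTt grid (16·16=256): LLAABBTT=2 LLAABBTt=4 LLAABBtt=2 LLAABbTT=2 LLAABbTt=4 LLAABbtt=2 LLAaBBTT=4 LLAaBBTt=8 LLAaBBtt=4 LLAaBbTT=4 LLAaBbTt=8 LLAaBbtt=4 LLaaBBTT=2 LLaaBBTt=4 LLaaBBtt=2 LLaaBbTT=2 LLaaBbTt=4 LLaaBbtt=2 LlAABBTT=4 LlAABBTt=8 LlAABBtt=4 LlAABbTT=4 LlAABbTt=8 LlAABbtt=4 LlAaBBTT=8 LlAaBBTt=16 LlAaBBtt=8 LlAaBbTT=8 LlAaBbTt=16 LlAaBbtt=8 LlaaBBTT=4 LlaaBBTt=8 LlaaBBtt=4 LlaaBbTT=4 LlaaBbTt=8 LlaaBbtt=4 llAABBTT=2 llAABBTt=4 llAABBtt=2 llAABbTT=2 llAABbTt=4 llAABbtt=2 llAaBBTT=4 llAaBBTt=8 llAaBBtt=4 llAaBbTT=4 llAaBbTt=8 llAaBbtt=4 llaaBBTT=2 llaaBBTt=4 llaaBBtt=2 llaaBbTT=2 llaaBbTt=4 llaaBbtt=2
llaaBbTT hits 2/256; gcd=2; 2÷2/256÷2 = 1/128

P(llaaBbTT) = 1/128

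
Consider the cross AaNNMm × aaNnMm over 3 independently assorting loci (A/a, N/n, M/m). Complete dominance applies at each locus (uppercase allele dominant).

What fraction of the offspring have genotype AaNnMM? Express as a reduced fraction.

AaNNMm gametes: ANM×2, ANm×2, aNM×2, aNm×2
aaNnMm gametes: aNM×2, aNm×2, anM×2, anm×2
AaNNMm×aaNnMm grid (8·8=64): AaNNMM=4 AaNNMm=8 AaNNmm=4 AaNnMM=4 AaNnMm=8 AaNnmm=4 aaNNMM=4 aaNNMm=8 aaNNmm=4 aaNnMM=4 aaNnMm=8 aaNnmm=4
AaNnMM hits 4/64; gcd=4; 4÷4/64÷4 = 1/16

P(AaNnMM) = 1/16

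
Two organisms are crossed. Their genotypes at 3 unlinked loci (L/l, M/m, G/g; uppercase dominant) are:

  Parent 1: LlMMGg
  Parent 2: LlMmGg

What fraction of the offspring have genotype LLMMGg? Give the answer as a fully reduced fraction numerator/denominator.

P(LLMMGg) = 1/16

LlMMGg gametes: LMG×2, LMg×2, lMG×2, lMg×2
LlMmGg gametes: LMG×1, LMg×1, LmG×1, Lmg×1, lMG×1, lMg×1, lmG×1, lmg×1
LlMMGg×LlMmGg grid (8·8=64): LLMMGG=2 LLMMGg=4 LLMMgg=2 LLMmGG=2 LLMmGg=4 LLMmgg=2 LlMMGG=4 LlMMGg=8 LlMMgg=4 LlMmGG=4 LlMmGg=8 LlMmgg=4 llMMGG=2 llMMGg=4 llMMgg=2 llMmGG=2 llMmGg=4 llMmgg=2
LLMMGg hits 4/64; gcd=4; 4÷4/64÷4 = 1/16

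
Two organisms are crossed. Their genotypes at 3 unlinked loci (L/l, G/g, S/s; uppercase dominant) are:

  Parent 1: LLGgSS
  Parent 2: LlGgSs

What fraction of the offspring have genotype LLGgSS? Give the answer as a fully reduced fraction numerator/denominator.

P(LLGgSS) = 1/8

LLGgSS gametes: LGS×4, LgS×4
LlGgSs gametes: LGS×1, LGs×1, LgS×1, Lgs×1, lGS×1, lGs×1, lgS×1, lgs×1
LLGgSS×LlGgSs grid (8·8=64): LLGGSS=4 LLGGSs=4 LLGgSS=8 LLGgSs=8 LLggSS=4 LLggSs=4 LlGGSS=4 LlGGSs=4 LlGgSS=8 LlGgSs=8 LlggSS=4 LlggSs=4
LLGgSS hits 8/64; gcd=8; 8÷8/64÷8 = 1/8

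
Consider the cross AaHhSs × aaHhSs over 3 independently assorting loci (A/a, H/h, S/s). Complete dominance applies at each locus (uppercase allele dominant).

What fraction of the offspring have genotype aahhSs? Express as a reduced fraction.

AaHhSs gametes: AHS×1, AHs×1, AhS×1, Ahs×1, aHS×1, aHs×1, ahS×1, ahs×1
aaHhSs gametes: aHS×2, aHs×2, ahS×2, ahs×2
AaHhSs×aaHhSs grid (8·8=64): AaHHSS=2 AaHHSs=4 AaHHss=2 AaHhSS=4 AaHhSs=8 AaHhss=4 AahhSS=2 AahhSs=4 Aahhss=2 aaHHSS=2 aaHHSs=4 aaHHss=2 aaHhSS=4 aaHhSs=8 aaHhss=4 aahhSS=2 aahhSs=4 aahhss=2
aahhSs hits 4/64; gcd=4; 4÷4/64÷4 = 1/16

P(aahhSs) = 1/16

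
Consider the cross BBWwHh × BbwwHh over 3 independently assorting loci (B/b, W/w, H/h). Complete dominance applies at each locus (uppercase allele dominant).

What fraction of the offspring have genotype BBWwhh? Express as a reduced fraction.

BBWwHh gametes: BWH×2, BWh×2, BwH×2, Bwh×2
BbwwHh gametes: BwH×2, Bwh×2, bwH×2, bwh×2
BBWwHh×BbwwHh grid (8·8=64): BBWwHH=4 BBWwHh=8 BBWwhh=4 BBwwHH=4 BBwwHh=8 BBwwhh=4 BbWwHH=4 BbWwHh=8 BbWwhh=4 BbwwHH=4 BbwwHh=8 Bbwwhh=4
BBWwhh hits 4/64; gcd=4; 4÷4/64÷4 = 1/16

P(BBWwhh) = 1/16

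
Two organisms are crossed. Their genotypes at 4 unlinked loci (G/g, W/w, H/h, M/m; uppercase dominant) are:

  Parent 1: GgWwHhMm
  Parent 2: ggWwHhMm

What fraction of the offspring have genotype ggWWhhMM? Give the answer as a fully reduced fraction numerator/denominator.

P(ggWWhhMM) = 1/128

GgWwHhMm gametes: GWHM×1, GWHm×1, GWhM×1, GWhm×1, GwHM×1, GwHm×1, GwhM×1, Gwhm×1, gWHM×1, gWHm×1, gWhM×1, gWhm×1, gwHM×1, gwHm×1, gwhM×1, gwhm×1
ggWwHhMm gametes: gWHM×2, gWHm×2, gWhM×2, gWhm×2, gwHM×2, gwHm×2, gwhM×2, gwhm×2
GgWwHhMm×ggWwHhMm grid (16·16=256): GgWWHHMM=2 GgWWHHMm=4 GgWWHHmm=2 GgWWHhMM=4 GgWWHhMm=8 GgWWHhmm=4 GgWWhhMM=2 GgWWhhMm=4 GgWWhhmm=2 GgWwHHMM=4 GgWwHHMm=8 GgWwHHmm=4 GgWwHhMM=8 GgWwHhMm=16 GgWwHhmm=8 GgWwhhMM=4 GgWwhhMm=8 GgWwhhmm=4 GgwwHHMM=2 GgwwHHMm=4 GgwwHHmm=2 GgwwHhMM=4 GgwwHhMm=8 GgwwHhmm=4 GgwwhhMM=2 GgwwhhMm=4 Ggwwhhmm=2 ggWWHHMM=2 ggWWHHMm=4 ggWWHHmm=2 ggWWHhMM=4 ggWWHhMm=8 ggWWHhmm=4 ggWWhhMM=2 ggWWhhMm=4 ggWWhhmm=2 ggWwHHMM=4 ggWwHHMm=8 ggWwHHmm=4 ggWwHhMM=8 ggWwHhMm=16 ggWwHhmm=8 ggWwhhMM=4 ggWwhhMm=8 ggWwhhmm=4 ggwwHHMM=2 ggwwHHMm=4 ggwwHHmm=2 ggwwHhMM=4 ggwwHhMm=8 ggwwHhmm=4 ggwwhhMM=2 ggwwhhMm=4 ggwwhhmm=2
ggWWhhMM hits 2/256; gcd=2; 2÷2/256÷2 = 1/128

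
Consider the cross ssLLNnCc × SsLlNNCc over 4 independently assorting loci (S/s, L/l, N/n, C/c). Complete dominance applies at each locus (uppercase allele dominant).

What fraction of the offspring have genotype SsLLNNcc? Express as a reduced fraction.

ssLLNnCc gametes: sLNC×4, sLNc×4, sLnC×4, sLnc×4
SsLlNNCc gametes: SLNC×2, SLNc×2, SlNC×2, SlNc×2, sLNC×2, sLNc×2, slNC×2, slNc×2
ssLLNnCc×SsLlNNCc grid (16·16=256): SsLLNNCC=8 SsLLNNCc=16 SsLLNNcc=8 SsLLNnCC=8 SsLLNnCc=16 SsLLNncc=8 SsLlNNCC=8 SsLlNNCc=16 SsLlNNcc=8 SsLlNnCC=8 SsLlNnCc=16 SsLlNncc=8 ssLLNNCC=8 ssLLNNCc=16 ssLLNNcc=8 ssLLNnCC=8 ssLLNnCc=16 ssLLNncc=8 ssLlNNCC=8 ssLlNNCc=16 ssLlNNcc=8 ssLlNnCC=8 ssLlNnCc=16 ssLlNncc=8
SsLLNNcc hits 8/256; gcd=8; 8÷8/256÷8 = 1/32

P(SsLLNNcc) = 1/32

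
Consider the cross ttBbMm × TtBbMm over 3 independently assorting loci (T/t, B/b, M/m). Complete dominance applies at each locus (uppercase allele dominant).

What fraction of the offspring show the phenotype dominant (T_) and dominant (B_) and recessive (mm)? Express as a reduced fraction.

ttBbMm gametes: tBM×2, tBm×2, tbM×2, tbm×2
TtBbMm gametes: TBM×1, TBm×1, TbM×1, Tbm×1, tBM×1, tBm×1, tbM×1, tbm×1
ttBbMm×TtBbMm grid (8·8=64): TtBBMM=2 TtBBMm=4 TtBBmm=2 TtBbMM=4 TtBbMm=8 TtBbmm=4 TtbbMM=2 TtbbMm=4 Ttbbmm=2 ttBBMM=2 ttBBMm=4 ttBBmm=2 ttBbMM=4 ttBbMm=8 ttBbmm=4 ttbbMM=2 ttbbMm=4 ttbbmm=2
T_ B_ mm hits 6/64; gcd=2; 6÷2/64÷2 = 3/32

P(T_ B_ mm) = 3/32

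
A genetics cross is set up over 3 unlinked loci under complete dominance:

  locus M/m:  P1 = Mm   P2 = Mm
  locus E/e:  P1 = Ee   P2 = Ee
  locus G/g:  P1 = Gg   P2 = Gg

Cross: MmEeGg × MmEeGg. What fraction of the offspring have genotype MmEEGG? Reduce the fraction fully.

MmEeGg gametes: MEG×1, MEg×1, MeG×1, Meg×1, mEG×1, mEg×1, meG×1, meg×1
MmEeGg gametes: MEG×1, MEg×1, MeG×1, Meg×1, mEG×1, mEg×1, meG×1, meg×1
MmEeGg×MmEeGg grid (8·8=64): MMEEGG=1 MMEEGg=2 MMEEgg=1 MMEeGG=2 MMEeGg=4 MMEegg=2 MMeeGG=1 MMeeGg=2 MMeegg=1 MmEEGG=2 MmEEGg=4 MmEEgg=2 MmEeGG=4 MmEeGg=8 MmEegg=4 MmeeGG=2 MmeeGg=4 Mmeegg=2 mmEEGG=1 mmEEGg=2 mmEEgg=1 mmEeGG=2 mmEeGg=4 mmEegg=2 mmeeGG=1 mmeeGg=2 mmeegg=1
MmEEGG hits 2/64; gcd=2; 2÷2/64÷2 = 1/32

P(MmEEGG) = 1/32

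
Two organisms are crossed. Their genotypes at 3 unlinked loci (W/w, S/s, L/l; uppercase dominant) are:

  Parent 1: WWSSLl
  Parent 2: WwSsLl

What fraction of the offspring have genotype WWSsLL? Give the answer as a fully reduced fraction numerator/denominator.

P(WWSsLL) = 1/16

WWSSLl gametes: WSL×4, WSl×4
WwSsLl gametes: WSL×1, WSl×1, WsL×1, Wsl×1, wSL×1, wSl×1, wsL×1, wsl×1
WWSSLl×WwSsLl grid (8·8=64): WWSSLL=4 WWSSLl=8 WWSSll=4 WWSsLL=4 WWSsLl=8 WWSsll=4 WwSSLL=4 WwSSLl=8 WwSSll=4 WwSsLL=4 WwSsLl=8 WwSsll=4
WWSsLL hits 4/64; gcd=4; 4÷4/64÷4 = 1/16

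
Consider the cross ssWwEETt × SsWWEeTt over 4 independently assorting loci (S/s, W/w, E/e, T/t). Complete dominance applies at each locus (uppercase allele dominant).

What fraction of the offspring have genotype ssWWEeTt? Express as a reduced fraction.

ssWwEETt gametes: sWET×4, sWEt×4, swET×4, swEt×4
SsWWEeTt gametes: SWET×2, SWEt×2, SWeT×2, SWet×2, sWET×2, sWEt×2, sWeT×2, sWet×2
ssWwEETt×SsWWEeTt grid (16·16=256): SsWWEETT=8 SsWWEETt=16 SsWWEEtt=8 SsWWEeTT=8 SsWWEeTt=16 SsWWEett=8 SsWwEETT=8 SsWwEETt=16 SsWwEEtt=8 SsWwEeTT=8 SsWwEeTt=16 SsWwEett=8 ssWWEETT=8 ssWWEETt=16 ssWWEEtt=8 ssWWEeTT=8 ssWWEeTt=16 ssWWEett=8 ssWwEETT=8 ssWwEETt=16 ssWwEEtt=8 ssWwEeTT=8 ssWwEeTt=16 ssWwEett=8
ssWWEeTt hits 16/256; gcd=16; 16÷16/256÷16 = 1/16

P(ssWWEeTt) = 1/16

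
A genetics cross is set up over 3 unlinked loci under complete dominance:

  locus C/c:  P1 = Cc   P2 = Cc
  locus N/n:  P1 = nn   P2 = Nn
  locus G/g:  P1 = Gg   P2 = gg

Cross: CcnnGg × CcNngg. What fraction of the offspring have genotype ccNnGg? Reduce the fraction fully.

CcnnGg gametes: CnG×2, Cng×2, cnG×2, cng×2
CcNngg gametes: CNg×2, Cng×2, cNg×2, cng×2
CcnnGg×CcNngg grid (8·8=64): CCNnGg=4 CCNngg=4 CCnnGg=4 CCnngg=4 CcNnGg=8 CcNngg=8 CcnnGg=8 Ccnngg=8 ccNnGg=4 ccNngg=4 ccnnGg=4 ccnngg=4
ccNnGg hits 4/64; gcd=4; 4÷4/64÷4 = 1/16

P(ccNnGg) = 1/16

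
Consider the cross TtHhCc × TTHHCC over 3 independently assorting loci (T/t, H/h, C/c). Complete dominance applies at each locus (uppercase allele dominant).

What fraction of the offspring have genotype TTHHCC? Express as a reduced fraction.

P(TTHHCC) = 1/8

TtHhCc gametes: THC×1, THc×1, ThC×1, Thc×1, tHC×1, tHc×1, thC×1, thc×1
TTHHCC gametes: THC×8
TtHhCc×TTHHCC grid (8·8=64): TTHHCC=8 TTHHCc=8 TTHhCC=8 TTHhCc=8 TtHHCC=8 TtHHCc=8 TtHhCC=8 TtHhCc=8
TTHHCC hits 8/64; gcd=8; 8÷8/64÷8 = 1/8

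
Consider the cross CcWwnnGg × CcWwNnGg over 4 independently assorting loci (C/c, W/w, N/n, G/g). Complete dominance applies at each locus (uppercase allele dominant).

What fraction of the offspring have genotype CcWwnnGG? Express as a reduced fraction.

CcWwnnGg gametes: CWnG×2, CWng×2, CwnG×2, Cwng×2, cWnG×2, cWng×2, cwnG×2, cwng×2
CcWwNnGg gametes: CWNG×1, CWNg×1, CWnG×1, CWng×1, CwNG×1, CwNg×1, CwnG×1, Cwng×1, cWNG×1, cWNg×1, cWnG×1, cWng×1, cwNG×1, cwNg×1, cwnG×1, cwng×1
CcWwnnGg×CcWwNnGg grid (16·16=256): CCWWNnGG=2 CCWWNnGg=4 CCWWNngg=2 CCWWnnGG=2 CCWWnnGg=4 CCWWnngg=2 CCWwNnGG=4 CCWwNnGg=8 CCWwNngg=4 CCWwnnGG=4 CCWwnnGg=8 CCWwnngg=4 CCwwNnGG=2 CCwwNnGg=4 CCwwNngg=2 CCwwnnGG=2 CCwwnnGg=4 CCwwnngg=2 CcWWNnGG=4 CcWWNnGg=8 CcWWNngg=4 CcWWnnGG=4 CcWWnnGg=8 CcWWnngg=4 CcWwNnGG=8 CcWwNnGg=16 CcWwNngg=8 CcWwnnGG=8 CcWwnnGg=16 CcWwnngg=8 CcwwNnGG=4 CcwwNnGg=8 CcwwNngg=4 CcwwnnGG=4 CcwwnnGg=8 Ccwwnngg=4 ccWWNnGG=2 ccWWNnGg=4 ccWWNngg=2 ccWWnnGG=2 ccWWnnGg=4 ccWWnngg=2 ccWwNnGG=4 ccWwNnGg=8 ccWwNngg=4 ccWwnnGG=4 ccWwnnGg=8 ccWwnngg=4 ccwwNnGG=2 ccwwNnGg=4 ccwwNngg=2 ccwwnnGG=2 ccwwnnGg=4 ccwwnngg=2
CcWwnnGG hits 8/256; gcd=8; 8÷8/256÷8 = 1/32

P(CcWwnnGG) = 1/32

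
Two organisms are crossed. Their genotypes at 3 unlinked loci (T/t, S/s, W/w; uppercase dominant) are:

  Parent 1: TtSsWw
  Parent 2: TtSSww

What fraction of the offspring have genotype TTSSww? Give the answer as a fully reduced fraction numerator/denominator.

P(TTSSww) = 1/16

TtSsWw gametes: TSW×1, TSw×1, TsW×1, Tsw×1, tSW×1, tSw×1, tsW×1, tsw×1
TtSSww gametes: TSw×4, tSw×4
TtSsWw×TtSSww grid (8·8=64): TTSSWw=4 TTSSww=4 TTSsWw=4 TTSsww=4 TtSSWw=8 TtSSww=8 TtSsWw=8 TtSsww=8 ttSSWw=4 ttSSww=4 ttSsWw=4 ttSsww=4
TTSSww hits 4/64; gcd=4; 4÷4/64÷4 = 1/16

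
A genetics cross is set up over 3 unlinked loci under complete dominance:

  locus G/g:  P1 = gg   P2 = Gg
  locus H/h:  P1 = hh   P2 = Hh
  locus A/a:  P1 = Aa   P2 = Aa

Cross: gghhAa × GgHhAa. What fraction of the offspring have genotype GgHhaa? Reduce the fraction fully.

P(GgHhaa) = 1/16

gghhAa gametes: ghA×4, gha×4
GgHhAa gametes: GHA×1, GHa×1, GhA×1, Gha×1, gHA×1, gHa×1, ghA×1, gha×1
gghhAa×GgHhAa grid (8·8=64): GgHhAA=4 GgHhAa=8 GgHhaa=4 GghhAA=4 GghhAa=8 Gghhaa=4 ggHhAA=4 ggHhAa=8 ggHhaa=4 gghhAA=4 gghhAa=8 gghhaa=4
GgHhaa hits 4/64; gcd=4; 4÷4/64÷4 = 1/16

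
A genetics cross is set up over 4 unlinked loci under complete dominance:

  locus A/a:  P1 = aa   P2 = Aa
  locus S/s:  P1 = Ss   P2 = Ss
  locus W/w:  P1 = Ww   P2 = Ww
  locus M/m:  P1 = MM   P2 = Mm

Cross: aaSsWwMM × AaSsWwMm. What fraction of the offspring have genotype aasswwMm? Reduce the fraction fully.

aaSsWwMM gametes: aSWM×4, aSwM×4, asWM×4, aswM×4
AaSsWwMm gametes: ASWM×1, ASWm×1, ASwM×1, ASwm×1, AsWM×1, AsWm×1, AswM×1, Aswm×1, aSWM×1, aSWm×1, aSwM×1, aSwm×1, asWM×1, asWm×1, aswM×1, aswm×1
aaSsWwMM×AaSsWwMm grid (16·16=256): AaSSWWMM=4 AaSSWWMm=4 AaSSWwMM=8 AaSSWwMm=8 AaSSwwMM=4 AaSSwwMm=4 AaSsWWMM=8 AaSsWWMm=8 AaSsWwMM=16 AaSsWwMm=16 AaSswwMM=8 AaSswwMm=8 AassWWMM=4 AassWWMm=4 AassWwMM=8 AassWwMm=8 AasswwMM=4 AasswwMm=4 aaSSWWMM=4 aaSSWWMm=4 aaSSWwMM=8 aaSSWwMm=8 aaSSwwMM=4 aaSSwwMm=4 aaSsWWMM=8 aaSsWWMm=8 aaSsWwMM=16 aaSsWwMm=16 aaSswwMM=8 aaSswwMm=8 aassWWMM=4 aassWWMm=4 aassWwMM=8 aassWwMm=8 aasswwMM=4 aasswwMm=4
aasswwMm hits 4/256; gcd=4; 4÷4/256÷4 = 1/64

P(aasswwMm) = 1/64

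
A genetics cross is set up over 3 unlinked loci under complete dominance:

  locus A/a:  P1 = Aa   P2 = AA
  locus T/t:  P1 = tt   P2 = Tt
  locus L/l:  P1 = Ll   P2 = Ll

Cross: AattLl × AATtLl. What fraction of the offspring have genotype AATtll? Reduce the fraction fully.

AattLl gametes: AtL×2, Atl×2, atL×2, atl×2
AATtLl gametes: ATL×2, ATl×2, AtL×2, Atl×2
AattLl×AATtLl grid (8·8=64): AATtLL=4 AATtLl=8 AATtll=4 AAttLL=4 AAttLl=8 AAttll=4 AaTtLL=4 AaTtLl=8 AaTtll=4 AattLL=4 AattLl=8 Aattll=4
AATtll hits 4/64; gcd=4; 4÷4/64÷4 = 1/16

P(AATtll) = 1/16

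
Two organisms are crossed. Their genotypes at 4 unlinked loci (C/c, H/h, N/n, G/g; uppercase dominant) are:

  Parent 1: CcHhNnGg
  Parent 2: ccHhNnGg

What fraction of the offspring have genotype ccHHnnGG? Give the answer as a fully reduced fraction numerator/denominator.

P(ccHHnnGG) = 1/128

CcHhNnGg gametes: CHNG×1, CHNg×1, CHnG×1, CHng×1, ChNG×1, ChNg×1, ChnG×1, Chng×1, cHNG×1, cHNg×1, cHnG×1, cHng×1, chNG×1, chNg×1, chnG×1, chng×1
ccHhNnGg gametes: cHNG×2, cHNg×2, cHnG×2, cHng×2, chNG×2, chNg×2, chnG×2, chng×2
CcHhNnGg×ccHhNnGg grid (16·16=256): CcHHNNGG=2 CcHHNNGg=4 CcHHNNgg=2 CcHHNnGG=4 CcHHNnGg=8 CcHHNngg=4 CcHHnnGG=2 CcHHnnGg=4 CcHHnngg=2 CcHhNNGG=4 CcHhNNGg=8 CcHhNNgg=4 CcHhNnGG=8 CcHhNnGg=16 CcHhNngg=8 CcHhnnGG=4 CcHhnnGg=8 CcHhnngg=4 CchhNNGG=2 CchhNNGg=4 CchhNNgg=2 CchhNnGG=4 CchhNnGg=8 CchhNngg=4 CchhnnGG=2 CchhnnGg=4 Cchhnngg=2 ccHHNNGG=2 ccHHNNGg=4 ccHHNNgg=2 ccHHNnGG=4 ccHHNnGg=8 ccHHNngg=4 ccHHnnGG=2 ccHHnnGg=4 ccHHnngg=2 ccHhNNGG=4 ccHhNNGg=8 ccHhNNgg=4 ccHhNnGG=8 ccHhNnGg=16 ccHhNngg=8 ccHhnnGG=4 ccHhnnGg=8 ccHhnngg=4 cchhNNGG=2 cchhNNGg=4 cchhNNgg=2 cchhNnGG=4 cchhNnGg=8 cchhNngg=4 cchhnnGG=2 cchhnnGg=4 cchhnngg=2
ccHHnnGG hits 2/256; gcd=2; 2÷2/256÷2 = 1/128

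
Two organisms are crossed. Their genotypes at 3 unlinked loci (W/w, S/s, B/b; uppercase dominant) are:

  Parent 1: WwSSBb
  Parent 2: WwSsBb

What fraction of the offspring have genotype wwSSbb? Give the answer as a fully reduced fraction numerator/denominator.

P(wwSSbb) = 1/32

WwSSBb gametes: WSB×2, WSb×2, wSB×2, wSb×2
WwSsBb gametes: WSB×1, WSb×1, WsB×1, Wsb×1, wSB×1, wSb×1, wsB×1, wsb×1
WwSSBb×WwSsBb grid (8·8=64): WWSSBB=2 WWSSBb=4 WWSSbb=2 WWSsBB=2 WWSsBb=4 WWSsbb=2 WwSSBB=4 WwSSBb=8 WwSSbb=4 WwSsBB=4 WwSsBb=8 WwSsbb=4 wwSSBB=2 wwSSBb=4 wwSSbb=2 wwSsBB=2 wwSsBb=4 wwSsbb=2
wwSSbb hits 2/64; gcd=2; 2÷2/64÷2 = 1/32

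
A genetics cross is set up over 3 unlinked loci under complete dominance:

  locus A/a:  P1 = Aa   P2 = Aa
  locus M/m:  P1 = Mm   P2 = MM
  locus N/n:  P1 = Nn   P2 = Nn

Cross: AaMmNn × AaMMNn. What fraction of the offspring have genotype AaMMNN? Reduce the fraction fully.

P(AaMMNN) = 1/16

AaMmNn gametes: AMN×1, AMn×1, AmN×1, Amn×1, aMN×1, aMn×1, amN×1, amn×1
AaMMNn gametes: AMN×2, AMn×2, aMN×2, aMn×2
AaMmNn×AaMMNn grid (8·8=64): AAMMNN=2 AAMMNn=4 AAMMnn=2 AAMmNN=2 AAMmNn=4 AAMmnn=2 AaMMNN=4 AaMMNn=8 AaMMnn=4 AaMmNN=4 AaMmNn=8 AaMmnn=4 aaMMNN=2 aaMMNn=4 aaMMnn=2 aaMmNN=2 aaMmNn=4 aaMmnn=2
AaMMNN hits 4/64; gcd=4; 4÷4/64÷4 = 1/16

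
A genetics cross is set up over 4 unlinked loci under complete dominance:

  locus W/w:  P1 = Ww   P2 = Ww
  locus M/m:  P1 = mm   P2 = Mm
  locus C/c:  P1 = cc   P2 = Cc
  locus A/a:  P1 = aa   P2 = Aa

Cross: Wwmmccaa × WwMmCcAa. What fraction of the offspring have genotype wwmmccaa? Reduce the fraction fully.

P(wwmmccaa) = 1/32

Wwmmccaa gametes: Wmca×8, wmca×8
WwMmCcAa gametes: WMCA×1, WMCa×1, WMcA×1, WMca×1, WmCA×1, WmCa×1, WmcA×1, Wmca×1, wMCA×1, wMCa×1, wMcA×1, wMca×1, wmCA×1, wmCa×1, wmcA×1, wmca×1
Wwmmccaa×WwMmCcAa grid (16·16=256): WWMmCcAa=8 WWMmCcaa=8 WWMmccAa=8 WWMmccaa=8 WWmmCcAa=8 WWmmCcaa=8 WWmmccAa=8 WWmmccaa=8 WwMmCcAa=16 WwMmCcaa=16 WwMmccAa=16 WwMmccaa=16 WwmmCcAa=16 WwmmCcaa=16 WwmmccAa=16 Wwmmccaa=16 wwMmCcAa=8 wwMmCcaa=8 wwMmccAa=8 wwMmccaa=8 wwmmCcAa=8 wwmmCcaa=8 wwmmccAa=8 wwmmccaa=8
wwmmccaa hits 8/256; gcd=8; 8÷8/256÷8 = 1/32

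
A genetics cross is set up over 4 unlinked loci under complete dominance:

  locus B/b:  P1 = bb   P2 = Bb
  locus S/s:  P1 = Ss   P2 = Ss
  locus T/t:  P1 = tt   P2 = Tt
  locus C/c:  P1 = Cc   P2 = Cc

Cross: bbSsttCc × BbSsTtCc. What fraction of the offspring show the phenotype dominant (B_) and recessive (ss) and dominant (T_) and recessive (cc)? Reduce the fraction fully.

P(B_ ss T_ cc) = 1/64

bbSsttCc gametes: bStC×4, bStc×4, bstC×4, bstc×4
BbSsTtCc gametes: BSTC×1, BSTc×1, BStC×1, BStc×1, BsTC×1, BsTc×1, BstC×1, Bstc×1, bSTC×1, bSTc×1, bStC×1, bStc×1, bsTC×1, bsTc×1, bstC×1, bstc×1
bbSsttCc×BbSsTtCc grid (16·16=256): BbSSTtCC=4 BbSSTtCc=8 BbSSTtcc=4 BbSSttCC=4 BbSSttCc=8 BbSSttcc=4 BbSsTtCC=8 BbSsTtCc=16 BbSsTtcc=8 BbSsttCC=8 BbSsttCc=16 BbSsttcc=8 BbssTtCC=4 BbssTtCc=8 BbssTtcc=4 BbssttCC=4 BbssttCc=8 Bbssttcc=4 bbSSTtCC=4 bbSSTtCc=8 bbSSTtcc=4 bbSSttCC=4 bbSSttCc=8 bbSSttcc=4 bbSsTtCC=8 bbSsTtCc=16 bbSsTtcc=8 bbSsttCC=8 bbSsttCc=16 bbSsttcc=8 bbssTtCC=4 bbssTtCc=8 bbssTtcc=4 bbssttCC=4 bbssttCc=8 bbssttcc=4
B_ ss T_ cc hits 4/256; gcd=4; 4÷4/256÷4 = 1/64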